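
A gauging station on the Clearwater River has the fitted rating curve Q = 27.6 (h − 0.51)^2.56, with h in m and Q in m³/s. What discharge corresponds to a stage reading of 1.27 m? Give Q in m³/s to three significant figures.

Q = 27.6 × (1.27 − 0.51)^2.56 = 27.6 × 0.76^2.56 = 13.67 m³/s

13.7 m³/s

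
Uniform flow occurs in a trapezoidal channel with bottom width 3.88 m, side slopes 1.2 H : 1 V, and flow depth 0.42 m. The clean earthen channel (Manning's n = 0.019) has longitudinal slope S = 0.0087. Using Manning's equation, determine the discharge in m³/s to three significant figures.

4.53 m³/s

A = (b + z·y)·y = (3.88 + 1.2×0.42)×0.42 = 1.841 m²
P = b + 2y√(1+z²) = 3.88 + 2×0.42×√(1+1.2²) = 5.192 m
R = A/P = 1.841/5.192 = 0.3546 m
Q = (1/n)·A·R^(2/3)·S^(1/2) = (1/0.019) × 1.841 × 0.3546^(2/3) × 0.0087^(1/2) = 4.529 m³/s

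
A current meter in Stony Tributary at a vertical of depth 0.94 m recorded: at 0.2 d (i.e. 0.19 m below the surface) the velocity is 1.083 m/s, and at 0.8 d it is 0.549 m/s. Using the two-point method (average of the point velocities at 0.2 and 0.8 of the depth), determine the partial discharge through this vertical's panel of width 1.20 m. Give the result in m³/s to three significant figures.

v̄ = (1.083 + 0.549) / 2 = 0.8160 m/s
q = v̄ × d × w = 0.8160 × 0.94 × 1.20 = 0.9204 m³/s

0.920 m³/s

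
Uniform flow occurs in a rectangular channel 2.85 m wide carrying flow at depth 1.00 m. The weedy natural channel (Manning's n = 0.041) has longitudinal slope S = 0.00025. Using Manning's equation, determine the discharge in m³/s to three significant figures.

0.771 m³/s

A = b·y = 2.85 × 1.00 = 2.850 m²
P = b + 2y = 2.85 + 2×1.00 = 4.850 m
R = A/P = 2.850/4.850 = 0.5876 m
Q = (1/n)·A·R^(2/3)·S^(1/2) = (1/0.041) × 2.850 × 0.5876^(2/3) × 0.00025^(1/2) = 0.7711 m³/s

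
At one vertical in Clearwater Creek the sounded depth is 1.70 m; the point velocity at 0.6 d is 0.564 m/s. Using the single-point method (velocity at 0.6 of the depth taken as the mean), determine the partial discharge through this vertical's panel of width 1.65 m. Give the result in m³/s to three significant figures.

v̄ = v₀.₆ = 0.564 m/s
q = v̄ × d × w = 0.5640 × 1.70 × 1.65 = 1.582 m³/s

1.58 m³/s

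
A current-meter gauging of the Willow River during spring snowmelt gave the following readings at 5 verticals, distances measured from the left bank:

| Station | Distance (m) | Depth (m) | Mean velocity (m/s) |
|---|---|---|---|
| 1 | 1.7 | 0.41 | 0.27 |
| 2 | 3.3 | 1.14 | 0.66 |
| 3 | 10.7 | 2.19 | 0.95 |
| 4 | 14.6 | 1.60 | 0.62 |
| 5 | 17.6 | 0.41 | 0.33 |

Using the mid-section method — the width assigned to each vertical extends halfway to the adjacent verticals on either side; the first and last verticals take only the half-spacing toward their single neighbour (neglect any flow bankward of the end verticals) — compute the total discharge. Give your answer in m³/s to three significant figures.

w_1 = (3.3 − 1.7)/2 = 0.8 m; q_1 = 0.27 × 0.41 × 0.8 = 0.08856 m³/s
w_2 = (10.7 − 1.7)/2 = 4.5 m; q_2 = 0.66 × 1.14 × 4.5 = 3.386 m³/s
w_3 = (14.6 − 3.3)/2 = 5.65 m; q_3 = 0.95 × 2.19 × 5.65 = 11.75 m³/s
w_4 = (17.6 − 10.7)/2 = 3.45 m; q_4 = 0.62 × 1.60 × 3.45 = 3.422 m³/s
w_5 = (17.6 − 14.6)/2 = 1.5 m; q_5 = 0.33 × 0.41 × 1.5 = 0.2030 m³/s
Q = Σ qᵢ = 18.85 m³/s

18.9 m³/s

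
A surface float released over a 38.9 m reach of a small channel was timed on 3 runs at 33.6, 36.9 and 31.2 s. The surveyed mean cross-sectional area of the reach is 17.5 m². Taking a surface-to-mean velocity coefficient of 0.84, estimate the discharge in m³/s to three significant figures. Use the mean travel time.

t̄ = (33.6 + 36.9 + 31.2) / 3 = 33.9 s
v_surface = L / t̄ = 38.9 / 33.9 = 1.147 m/s
v_mean = 0.84 × 1.147 = 0.9639 m/s
Q = A × v_mean = 17.5 × 0.9639 = 16.87 m³/s

16.9 m³/s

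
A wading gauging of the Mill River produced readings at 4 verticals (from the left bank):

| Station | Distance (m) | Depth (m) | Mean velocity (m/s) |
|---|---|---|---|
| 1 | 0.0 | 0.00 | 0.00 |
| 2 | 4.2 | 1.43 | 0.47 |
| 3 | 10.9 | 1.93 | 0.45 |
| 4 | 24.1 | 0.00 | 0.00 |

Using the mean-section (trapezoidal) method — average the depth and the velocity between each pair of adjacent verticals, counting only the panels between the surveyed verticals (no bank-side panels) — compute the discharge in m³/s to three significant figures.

Panel 1-2: Δb = 4.2 m, d̄ = (0.00+1.43)/2 = 0.715, v̄ = (0.00+0.47)/2 = 0.235 → q = 4.2×0.715×0.235 = 0.7057 m³/s
Panel 2-3: Δb = 6.7 m, d̄ = (1.43+1.93)/2 = 1.68, v̄ = (0.47+0.45)/2 = 0.46 → q = 6.7×1.68×0.46 = 5.178 m³/s
Panel 3-4: Δb = 13.2 m, d̄ = (1.93+0.00)/2 = 0.965, v̄ = (0.45+0.00)/2 = 0.225 → q = 13.2×0.965×0.225 = 2.866 m³/s
Q = Σ q = 8.750 m³/s

8.75 m³/s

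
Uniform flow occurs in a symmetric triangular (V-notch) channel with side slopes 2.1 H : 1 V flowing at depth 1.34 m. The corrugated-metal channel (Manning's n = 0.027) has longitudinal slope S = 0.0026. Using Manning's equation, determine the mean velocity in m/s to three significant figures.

A = z·y² = 2.1×1.34² = 3.771 m²
P = 2y√(1+z²) = 2×1.34×√(1+2.1²) = 6.234 m
R = A/P = 3.771/6.234 = 0.6049 m
Q = (1/n)·A·R^(2/3)·S^(1/2) = (1/0.027) × 3.771 × 0.6049^(2/3) × 0.0026^(1/2) = 5.093 m³/s
V = Q/A = 5.093/3.771 = 1.351 m/s

1.35 m/s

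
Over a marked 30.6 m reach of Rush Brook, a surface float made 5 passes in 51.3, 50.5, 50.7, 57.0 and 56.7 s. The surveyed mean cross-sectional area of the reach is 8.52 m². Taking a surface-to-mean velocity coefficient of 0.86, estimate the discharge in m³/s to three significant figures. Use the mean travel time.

4.21 m³/s

t̄ = (51.3 + 50.5 + 50.7 + 57.0 + 56.7) / 5 = 53.24 s
v_surface = L / t̄ = 30.6 / 53.24 = 0.5748 m/s
v_mean = 0.86 × 0.5748 = 0.4943 m/s
Q = A × v_mean = 8.52 × 0.4943 = 4.211 m³/s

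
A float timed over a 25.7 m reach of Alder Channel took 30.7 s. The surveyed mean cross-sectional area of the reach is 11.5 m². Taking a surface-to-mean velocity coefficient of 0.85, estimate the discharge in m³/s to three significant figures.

v_surface = L / t̄ = 25.7 / 30.7 = 0.8371 m/s
v_mean = 0.85 × 0.8371 = 0.7116 m/s
Q = A × v_mean = 11.5 × 0.7116 = 8.183 m³/s

8.18 m³/s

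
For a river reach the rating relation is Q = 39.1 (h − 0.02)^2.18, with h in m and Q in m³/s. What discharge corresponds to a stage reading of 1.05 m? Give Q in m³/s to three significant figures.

Q = 39.1 × (1.05 − 0.02)^2.18 = 39.1 × 1.03^2.18 = 41.70 m³/s

41.7 m³/s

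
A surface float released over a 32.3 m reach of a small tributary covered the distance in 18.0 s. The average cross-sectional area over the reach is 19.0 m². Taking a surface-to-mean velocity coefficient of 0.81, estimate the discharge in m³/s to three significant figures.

v_surface = L / t̄ = 32.3 / 18 = 1.794 m/s
v_mean = 0.81 × 1.794 = 1.454 m/s
Q = A × v_mean = 19.0 × 1.454 = 27.62 m³/s

27.6 m³/s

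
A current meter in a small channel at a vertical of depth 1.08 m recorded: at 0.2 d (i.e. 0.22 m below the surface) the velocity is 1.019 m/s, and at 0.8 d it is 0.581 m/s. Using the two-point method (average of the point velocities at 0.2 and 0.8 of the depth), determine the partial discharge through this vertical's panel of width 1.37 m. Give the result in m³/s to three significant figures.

1.18 m³/s

v̄ = (1.019 + 0.581) / 2 = 0.8000 m/s
q = v̄ × d × w = 0.8000 × 1.08 × 1.37 = 1.184 m³/s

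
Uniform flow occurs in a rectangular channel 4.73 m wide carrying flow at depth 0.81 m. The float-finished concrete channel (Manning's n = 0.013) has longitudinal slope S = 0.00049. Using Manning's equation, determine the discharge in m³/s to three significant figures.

4.66 m³/s

A = b·y = 4.73 × 0.81 = 3.831 m²
P = b + 2y = 4.73 + 2×0.81 = 6.350 m
R = A/P = 3.831/6.350 = 0.6034 m
Q = (1/n)·A·R^(2/3)·S^(1/2) = (1/0.013) × 3.831 × 0.6034^(2/3) × 0.00049^(1/2) = 4.658 m³/s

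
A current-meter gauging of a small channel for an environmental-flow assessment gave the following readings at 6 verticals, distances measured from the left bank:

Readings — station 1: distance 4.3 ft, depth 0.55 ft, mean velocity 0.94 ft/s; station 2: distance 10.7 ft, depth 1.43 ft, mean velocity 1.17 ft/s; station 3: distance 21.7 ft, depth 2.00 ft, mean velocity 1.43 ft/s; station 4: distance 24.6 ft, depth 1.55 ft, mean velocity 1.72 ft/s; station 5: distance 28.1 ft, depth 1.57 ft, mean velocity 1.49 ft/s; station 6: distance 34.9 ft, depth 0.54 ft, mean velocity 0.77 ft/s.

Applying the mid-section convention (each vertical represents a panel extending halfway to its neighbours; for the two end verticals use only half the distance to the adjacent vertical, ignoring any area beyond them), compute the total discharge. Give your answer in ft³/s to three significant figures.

w_1 = (10.7 − 4.3)/2 = 3.2 ft; q_1 = 0.94 × 0.55 × 3.2 = 1.654 ft³/s
w_2 = (21.7 − 4.3)/2 = 8.7 ft; q_2 = 1.17 × 1.43 × 8.7 = 14.56 ft³/s
w_3 = (24.6 − 10.7)/2 = 6.95 ft; q_3 = 1.43 × 2.00 × 6.95 = 19.88 ft³/s
w_4 = (28.1 − 21.7)/2 = 3.2 ft; q_4 = 1.72 × 1.55 × 3.2 = 8.531 ft³/s
w_5 = (34.9 − 24.6)/2 = 5.15 ft; q_5 = 1.49 × 1.57 × 5.15 = 12.05 ft³/s
w_6 = (34.9 − 28.1)/2 = 3.4 ft; q_6 = 0.77 × 0.54 × 3.4 = 1.414 ft³/s
Q = Σ qᵢ = 58.08 ft³/s

58.1 ft³/s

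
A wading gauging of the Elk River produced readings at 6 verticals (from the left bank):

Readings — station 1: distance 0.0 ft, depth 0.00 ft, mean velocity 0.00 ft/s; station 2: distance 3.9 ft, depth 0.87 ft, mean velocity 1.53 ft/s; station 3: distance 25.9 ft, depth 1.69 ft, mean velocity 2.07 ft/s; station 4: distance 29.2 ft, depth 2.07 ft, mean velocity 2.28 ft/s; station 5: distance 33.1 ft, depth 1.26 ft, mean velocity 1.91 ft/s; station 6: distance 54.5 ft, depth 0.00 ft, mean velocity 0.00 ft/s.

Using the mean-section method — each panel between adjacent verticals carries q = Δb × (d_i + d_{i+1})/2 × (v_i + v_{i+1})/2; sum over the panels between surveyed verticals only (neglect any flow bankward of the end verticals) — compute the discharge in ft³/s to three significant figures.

Panel 1-2: Δb = 3.9 ft, d̄ = (0.00+0.87)/2 = 0.435, v̄ = (0.00+1.53)/2 = 0.765 → q = 3.9×0.435×0.765 = 1.298 ft³/s
Panel 2-3: Δb = 22 ft, d̄ = (0.87+1.69)/2 = 1.28, v̄ = (1.53+2.07)/2 = 1.8 → q = 22×1.28×1.8 = 50.69 ft³/s
Panel 3-4: Δb = 3.3 ft, d̄ = (1.69+2.07)/2 = 1.88, v̄ = (2.07+2.28)/2 = 2.175 → q = 3.3×1.88×2.175 = 13.49 ft³/s
Panel 4-5: Δb = 3.9 ft, d̄ = (2.07+1.26)/2 = 1.665, v̄ = (2.28+1.91)/2 = 2.095 → q = 3.9×1.665×2.095 = 13.60 ft³/s
Panel 5-6: Δb = 21.4 ft, d̄ = (1.26+0.00)/2 = 0.63, v̄ = (1.91+0.00)/2 = 0.955 → q = 21.4×0.63×0.955 = 12.88 ft³/s
Q = Σ q = 91.96 ft³/s

92.0 ft³/s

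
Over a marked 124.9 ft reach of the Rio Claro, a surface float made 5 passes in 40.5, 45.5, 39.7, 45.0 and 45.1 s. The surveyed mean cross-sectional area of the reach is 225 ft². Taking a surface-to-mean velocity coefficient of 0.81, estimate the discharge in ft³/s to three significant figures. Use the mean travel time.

t̄ = (40.5 + 45.5 + 39.7 + 45.0 + 45.1) / 5 = 43.16 s
v_surface = L / t̄ = 124.9 / 43.16 = 2.894 ft/s
v_mean = 0.81 × 2.894 = 2.344 ft/s
Q = A × v_mean = 225 × 2.344 = 527.4 ft³/s

527 ft³/s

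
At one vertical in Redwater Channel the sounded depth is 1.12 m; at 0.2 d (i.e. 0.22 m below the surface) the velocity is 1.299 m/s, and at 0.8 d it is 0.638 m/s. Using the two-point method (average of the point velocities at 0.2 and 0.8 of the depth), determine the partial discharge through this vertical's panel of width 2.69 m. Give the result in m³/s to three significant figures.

v̄ = (1.299 + 0.638) / 2 = 0.9685 m/s
q = v̄ × d × w = 0.9685 × 1.12 × 2.69 = 2.918 m³/s

2.92 m³/s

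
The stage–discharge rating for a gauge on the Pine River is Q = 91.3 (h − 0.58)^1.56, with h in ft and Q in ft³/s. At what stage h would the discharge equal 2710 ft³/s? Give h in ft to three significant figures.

h − h₀ = (Q/C)^(1/b) = (2710/91.3)^(1/1.56) = 8.788 ft
h = 0.58 + 8.788 = 9.368 ft

9.37 ft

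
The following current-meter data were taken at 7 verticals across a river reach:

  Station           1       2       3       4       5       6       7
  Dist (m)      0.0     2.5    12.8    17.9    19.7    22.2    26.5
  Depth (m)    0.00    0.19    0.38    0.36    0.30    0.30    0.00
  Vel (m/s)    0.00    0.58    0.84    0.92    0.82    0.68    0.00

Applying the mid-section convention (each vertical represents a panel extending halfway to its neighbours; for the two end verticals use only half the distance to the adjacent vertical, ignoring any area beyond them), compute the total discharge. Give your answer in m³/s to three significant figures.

w_2 = (12.8 − 0.0)/2 = 6.4 m; q_2 = 0.58 × 0.19 × 6.4 = 0.7053 m³/s
w_3 = (17.9 − 2.5)/2 = 7.7 m; q_3 = 0.84 × 0.38 × 7.7 = 2.458 m³/s
w_4 = (19.7 − 12.8)/2 = 3.45 m; q_4 = 0.92 × 0.36 × 3.45 = 1.143 m³/s
w_5 = (22.2 − 17.9)/2 = 2.15 m; q_5 = 0.82 × 0.30 × 2.15 = 0.5289 m³/s
w_6 = (26.5 − 19.7)/2 = 3.4 m; q_6 = 0.68 × 0.30 × 3.4 = 0.6936 m³/s
Stations 1, 7 contribute zero (depth or velocity is 0).
Q = Σ qᵢ = 5.528 m³/s

5.53 m³/s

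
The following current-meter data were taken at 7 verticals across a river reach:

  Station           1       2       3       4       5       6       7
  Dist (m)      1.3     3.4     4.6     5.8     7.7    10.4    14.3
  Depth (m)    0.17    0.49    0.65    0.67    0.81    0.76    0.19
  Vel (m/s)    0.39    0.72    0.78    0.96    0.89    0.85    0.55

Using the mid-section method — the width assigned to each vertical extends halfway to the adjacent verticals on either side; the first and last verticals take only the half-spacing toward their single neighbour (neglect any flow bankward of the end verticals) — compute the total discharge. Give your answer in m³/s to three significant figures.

w_1 = (3.4 − 1.3)/2 = 1.05 m; q_1 = 0.39 × 0.17 × 1.05 = 0.06962 m³/s
w_2 = (4.6 − 1.3)/2 = 1.65 m; q_2 = 0.72 × 0.49 × 1.65 = 0.5821 m³/s
w_3 = (5.8 − 3.4)/2 = 1.2 m; q_3 = 0.78 × 0.65 × 1.2 = 0.6084 m³/s
w_4 = (7.7 − 4.6)/2 = 1.55 m; q_4 = 0.96 × 0.67 × 1.55 = 0.9970 m³/s
w_5 = (10.4 − 5.8)/2 = 2.3 m; q_5 = 0.89 × 0.81 × 2.3 = 1.658 m³/s
w_6 = (14.3 − 7.7)/2 = 3.3 m; q_6 = 0.85 × 0.76 × 3.3 = 2.132 m³/s
w_7 = (14.3 − 10.4)/2 = 1.95 m; q_7 = 0.55 × 0.19 × 1.95 = 0.2038 m³/s
Q = Σ qᵢ = 6.251 m³/s

6.25 m³/s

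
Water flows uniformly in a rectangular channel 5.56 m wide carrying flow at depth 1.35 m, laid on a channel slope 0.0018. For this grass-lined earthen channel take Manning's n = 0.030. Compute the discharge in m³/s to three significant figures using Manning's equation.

9.96 m³/s

A = b·y = 5.56 × 1.35 = 7.506 m²
P = b + 2y = 5.56 + 2×1.35 = 8.260 m
R = A/P = 7.506/8.260 = 0.9087 m
Q = (1/n)·A·R^(2/3)·S^(1/2) = (1/0.030) × 7.506 × 0.9087^(2/3) × 0.0018^(1/2) = 9.959 m³/s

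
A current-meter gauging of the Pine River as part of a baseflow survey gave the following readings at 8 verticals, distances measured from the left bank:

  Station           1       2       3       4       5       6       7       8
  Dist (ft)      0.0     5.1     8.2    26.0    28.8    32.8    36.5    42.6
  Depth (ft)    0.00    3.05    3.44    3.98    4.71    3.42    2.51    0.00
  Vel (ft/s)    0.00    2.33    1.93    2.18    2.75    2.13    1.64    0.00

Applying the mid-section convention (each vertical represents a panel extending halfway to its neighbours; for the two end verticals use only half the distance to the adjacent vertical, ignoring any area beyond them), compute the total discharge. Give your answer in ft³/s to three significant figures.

w_2 = (8.2 − 0.0)/2 = 4.1 ft; q_2 = 2.33 × 3.05 × 4.1 = 29.14 ft³/s
w_3 = (26.0 − 5.1)/2 = 10.45 ft; q_3 = 1.93 × 3.44 × 10.45 = 69.38 ft³/s
w_4 = (28.8 − 8.2)/2 = 10.3 ft; q_4 = 2.18 × 3.98 × 10.3 = 89.37 ft³/s
w_5 = (32.8 − 26.0)/2 = 3.4 ft; q_5 = 2.75 × 4.71 × 3.4 = 44.04 ft³/s
w_6 = (36.5 − 28.8)/2 = 3.85 ft; q_6 = 2.13 × 3.42 × 3.85 = 28.05 ft³/s
w_7 = (42.6 − 32.8)/2 = 4.9 ft; q_7 = 1.64 × 2.51 × 4.9 = 20.17 ft³/s
Stations 1, 8 contribute zero (depth or velocity is 0).
Q = Σ qᵢ = 280.1 ft³/s

280 ft³/s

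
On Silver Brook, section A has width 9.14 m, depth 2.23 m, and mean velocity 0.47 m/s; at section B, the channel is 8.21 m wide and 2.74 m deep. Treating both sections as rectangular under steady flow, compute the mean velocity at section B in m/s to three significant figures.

Q = A₁V₁ = (9.14×2.23) × 0.47 = 9.580 m³/s
A₂ = 8.21 × 2.74 = 22.50 m²
V₂ = Q/A₂ = 9.580/22.50 = 0.4258 m/s

0.426 m/s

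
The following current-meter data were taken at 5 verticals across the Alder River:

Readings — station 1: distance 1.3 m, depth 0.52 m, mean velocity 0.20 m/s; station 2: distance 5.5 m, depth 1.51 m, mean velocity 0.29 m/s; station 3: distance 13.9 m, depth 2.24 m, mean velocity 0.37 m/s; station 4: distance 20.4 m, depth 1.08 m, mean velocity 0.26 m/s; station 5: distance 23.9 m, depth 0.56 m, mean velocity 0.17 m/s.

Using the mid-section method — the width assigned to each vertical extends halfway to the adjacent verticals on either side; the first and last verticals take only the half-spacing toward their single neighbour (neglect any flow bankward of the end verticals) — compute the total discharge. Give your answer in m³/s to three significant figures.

10.7 m³/s

w_1 = (5.5 − 1.3)/2 = 2.1 m; q_1 = 0.20 × 0.52 × 2.1 = 0.2184 m³/s
w_2 = (13.9 − 1.3)/2 = 6.3 m; q_2 = 0.29 × 1.51 × 6.3 = 2.759 m³/s
w_3 = (20.4 − 5.5)/2 = 7.45 m; q_3 = 0.37 × 2.24 × 7.45 = 6.175 m³/s
w_4 = (23.9 − 13.9)/2 = 5 m; q_4 = 0.26 × 1.08 × 5 = 1.404 m³/s
w_5 = (23.9 − 20.4)/2 = 1.75 m; q_5 = 0.17 × 0.56 × 1.75 = 0.1666 m³/s
Q = Σ qᵢ = 10.72 m³/s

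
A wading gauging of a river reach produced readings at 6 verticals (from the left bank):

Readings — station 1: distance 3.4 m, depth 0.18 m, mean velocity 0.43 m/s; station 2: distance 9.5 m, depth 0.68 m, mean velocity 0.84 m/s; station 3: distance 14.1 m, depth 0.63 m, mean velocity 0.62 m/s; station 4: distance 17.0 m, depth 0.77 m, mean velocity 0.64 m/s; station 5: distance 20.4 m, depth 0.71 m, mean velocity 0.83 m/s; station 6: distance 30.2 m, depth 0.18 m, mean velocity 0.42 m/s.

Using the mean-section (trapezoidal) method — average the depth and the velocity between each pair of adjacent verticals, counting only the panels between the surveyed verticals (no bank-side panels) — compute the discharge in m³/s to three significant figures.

9.72 m³/s

Panel 1-2: Δb = 6.1 m, d̄ = (0.18+0.68)/2 = 0.43, v̄ = (0.43+0.84)/2 = 0.635 → q = 6.1×0.43×0.635 = 1.666 m³/s
Panel 2-3: Δb = 4.6 m, d̄ = (0.68+0.63)/2 = 0.655, v̄ = (0.84+0.62)/2 = 0.73 → q = 4.6×0.655×0.73 = 2.199 m³/s
Panel 3-4: Δb = 2.9 m, d̄ = (0.63+0.77)/2 = 0.7, v̄ = (0.62+0.64)/2 = 0.63 → q = 2.9×0.7×0.63 = 1.279 m³/s
Panel 4-5: Δb = 3.4 m, d̄ = (0.77+0.71)/2 = 0.74, v̄ = (0.64+0.83)/2 = 0.735 → q = 3.4×0.74×0.735 = 1.849 m³/s
Panel 5-6: Δb = 9.8 m, d̄ = (0.71+0.18)/2 = 0.445, v̄ = (0.83+0.42)/2 = 0.625 → q = 9.8×0.445×0.625 = 2.726 m³/s
Q = Σ q = 9.719 m³/s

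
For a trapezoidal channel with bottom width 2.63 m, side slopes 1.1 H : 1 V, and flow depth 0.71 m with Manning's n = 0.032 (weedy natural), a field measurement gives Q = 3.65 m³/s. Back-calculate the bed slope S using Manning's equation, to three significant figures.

A = (b + z·y)·y = (2.63 + 1.1×0.71)×0.71 = 2.422 m²
P = b + 2y√(1+z²) = 2.63 + 2×0.71×√(1+1.1²) = 4.741 m
R = A/P = 2.422/4.741 = 0.5108 m
S = (Q·n / (1·A·R^(2/3)))² = (3.65×0.032 / (1×2.422×0.6390))² = 0.005696

0.00570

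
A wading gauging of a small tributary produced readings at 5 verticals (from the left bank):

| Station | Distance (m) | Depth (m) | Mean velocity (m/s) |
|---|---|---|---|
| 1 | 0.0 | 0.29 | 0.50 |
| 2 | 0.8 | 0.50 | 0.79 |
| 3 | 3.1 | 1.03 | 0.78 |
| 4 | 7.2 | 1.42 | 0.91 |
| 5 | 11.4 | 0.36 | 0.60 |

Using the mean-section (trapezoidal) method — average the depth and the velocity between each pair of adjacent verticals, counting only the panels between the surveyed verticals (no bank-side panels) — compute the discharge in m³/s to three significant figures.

Panel 1-2: Δb = 0.8 m, d̄ = (0.29+0.50)/2 = 0.395, v̄ = (0.50+0.79)/2 = 0.645 → q = 0.8×0.395×0.645 = 0.2038 m³/s
Panel 2-3: Δb = 2.3 m, d̄ = (0.50+1.03)/2 = 0.765, v̄ = (0.79+0.78)/2 = 0.785 → q = 2.3×0.765×0.785 = 1.381 m³/s
Panel 3-4: Δb = 4.1 m, d̄ = (1.03+1.42)/2 = 1.225, v̄ = (0.78+0.91)/2 = 0.845 → q = 4.1×1.225×0.845 = 4.244 m³/s
Panel 4-5: Δb = 4.2 m, d̄ = (1.42+0.36)/2 = 0.89, v̄ = (0.91+0.60)/2 = 0.755 → q = 4.2×0.89×0.755 = 2.822 m³/s
Q = Σ q = 8.651 m³/s

8.65 m³/s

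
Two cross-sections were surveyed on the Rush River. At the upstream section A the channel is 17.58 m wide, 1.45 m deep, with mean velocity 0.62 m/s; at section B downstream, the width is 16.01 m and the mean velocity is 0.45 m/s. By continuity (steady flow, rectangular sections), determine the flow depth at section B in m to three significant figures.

Q = A₁V₁ = (17.58×1.45) × 0.62 = 15.80 m³/s
d₂ = Q/(b₂ V₂) = 15.80/(16.01×0.45) = 2.194 m

2.19 m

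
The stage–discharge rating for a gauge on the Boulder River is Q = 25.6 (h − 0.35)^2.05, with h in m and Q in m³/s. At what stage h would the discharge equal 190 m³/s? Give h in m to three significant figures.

3.01 m

h − h₀ = (Q/C)^(1/b) = (190/25.6)^(1/2.05) = 2.659 m
h = 0.35 + 2.659 = 3.009 m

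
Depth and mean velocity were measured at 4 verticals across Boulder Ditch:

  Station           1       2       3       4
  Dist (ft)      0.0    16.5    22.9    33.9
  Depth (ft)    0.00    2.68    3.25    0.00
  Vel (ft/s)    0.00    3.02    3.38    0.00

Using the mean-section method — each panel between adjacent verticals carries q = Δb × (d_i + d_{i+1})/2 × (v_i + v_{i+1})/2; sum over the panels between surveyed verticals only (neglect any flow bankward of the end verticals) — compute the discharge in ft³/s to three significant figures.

124 ft³/s

Panel 1-2: Δb = 16.5 ft, d̄ = (0.00+2.68)/2 = 1.34, v̄ = (0.00+3.02)/2 = 1.51 → q = 16.5×1.34×1.51 = 33.39 ft³/s
Panel 2-3: Δb = 6.4 ft, d̄ = (2.68+3.25)/2 = 2.965, v̄ = (3.02+3.38)/2 = 3.2 → q = 6.4×2.965×3.2 = 60.72 ft³/s
Panel 3-4: Δb = 11 ft, d̄ = (3.25+0.00)/2 = 1.625, v̄ = (3.38+0.00)/2 = 1.69 → q = 11×1.625×1.69 = 30.21 ft³/s
Q = Σ q = 124.3 ft³/s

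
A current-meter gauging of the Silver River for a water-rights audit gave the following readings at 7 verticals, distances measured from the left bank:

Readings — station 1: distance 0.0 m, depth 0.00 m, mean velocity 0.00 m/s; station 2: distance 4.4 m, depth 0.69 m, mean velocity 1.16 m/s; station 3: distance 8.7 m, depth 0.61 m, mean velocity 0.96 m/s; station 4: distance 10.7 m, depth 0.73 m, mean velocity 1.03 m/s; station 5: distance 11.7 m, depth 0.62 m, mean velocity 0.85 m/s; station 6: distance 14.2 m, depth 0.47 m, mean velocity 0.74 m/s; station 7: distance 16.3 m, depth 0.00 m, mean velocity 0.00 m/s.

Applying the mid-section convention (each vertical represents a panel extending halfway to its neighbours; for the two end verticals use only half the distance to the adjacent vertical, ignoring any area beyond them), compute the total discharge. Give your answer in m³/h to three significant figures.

w_2 = (8.7 − 0.0)/2 = 4.35 m; q_2 = 1.16 × 0.69 × 4.35 = 3.482 m³/s
w_3 = (10.7 − 4.4)/2 = 3.15 m; q_3 = 0.96 × 0.61 × 3.15 = 1.845 m³/s
w_4 = (11.7 − 8.7)/2 = 1.5 m; q_4 = 1.03 × 0.73 × 1.5 = 1.128 m³/s
w_5 = (14.2 − 10.7)/2 = 1.75 m; q_5 = 0.85 × 0.62 × 1.75 = 0.9223 m³/s
w_6 = (16.3 − 11.7)/2 = 2.3 m; q_6 = 0.74 × 0.47 × 2.3 = 0.7999 m³/s
Stations 1, 7 contribute zero (depth or velocity is 0).
Q = Σ qᵢ = 8.176 m³/s
= 8.176 × 3600 = 29440 m³/h

29400 m³/h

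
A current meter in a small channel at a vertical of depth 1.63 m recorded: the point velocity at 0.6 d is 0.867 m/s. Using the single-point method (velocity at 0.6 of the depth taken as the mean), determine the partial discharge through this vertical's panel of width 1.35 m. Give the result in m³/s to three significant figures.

v̄ = v₀.₆ = 0.867 m/s
q = v̄ × d × w = 0.8670 × 1.63 × 1.35 = 1.908 m³/s

1.91 m³/s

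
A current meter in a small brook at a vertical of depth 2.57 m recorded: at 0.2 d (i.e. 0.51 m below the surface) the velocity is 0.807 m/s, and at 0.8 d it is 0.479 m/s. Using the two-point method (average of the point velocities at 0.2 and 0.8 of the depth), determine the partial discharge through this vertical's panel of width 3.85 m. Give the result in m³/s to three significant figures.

6.36 m³/s

v̄ = (0.807 + 0.479) / 2 = 0.6430 m/s
q = v̄ × d × w = 0.6430 × 2.57 × 3.85 = 6.362 m³/s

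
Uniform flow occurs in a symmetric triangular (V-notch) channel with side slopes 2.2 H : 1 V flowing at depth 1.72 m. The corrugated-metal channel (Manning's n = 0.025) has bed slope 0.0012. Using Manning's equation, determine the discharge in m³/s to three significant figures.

7.66 m³/s

A = z·y² = 2.2×1.72² = 6.508 m²
P = 2y√(1+z²) = 2×1.72×√(1+2.2²) = 8.313 m
R = A/P = 6.508/8.313 = 0.7829 m
Q = (1/n)·A·R^(2/3)·S^(1/2) = (1/0.025) × 6.508 × 0.7829^(2/3) × 0.0012^(1/2) = 7.661 m³/s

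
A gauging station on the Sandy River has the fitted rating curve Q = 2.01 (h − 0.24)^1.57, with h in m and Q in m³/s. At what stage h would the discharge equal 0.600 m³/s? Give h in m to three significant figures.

h − h₀ = (Q/C)^(1/b) = (0.600/2.01)^(1/1.57) = 0.4630 m
h = 0.24 + 0.4630 = 0.7030 m

0.703 m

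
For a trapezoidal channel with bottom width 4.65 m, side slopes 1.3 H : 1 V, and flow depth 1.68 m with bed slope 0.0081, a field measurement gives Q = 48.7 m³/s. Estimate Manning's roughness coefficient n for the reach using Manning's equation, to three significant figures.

A = (b + z·y)·y = (4.65 + 1.3×1.68)×1.68 = 11.48 m²
P = b + 2y√(1+z²) = 4.65 + 2×1.68×√(1+1.3²) = 10.16 m
R = A/P = 11.48/10.16 = 1.130 m
n = (1/Q)·A·R^(2/3)·S^(1/2) = (1/48.7) × 11.48 × 1.085 × 0.09000 = 0.02302

0.0230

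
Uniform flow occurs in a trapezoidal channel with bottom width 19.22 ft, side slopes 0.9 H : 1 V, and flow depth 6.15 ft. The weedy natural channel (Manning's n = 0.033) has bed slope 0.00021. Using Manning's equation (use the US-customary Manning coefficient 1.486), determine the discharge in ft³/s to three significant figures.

261 ft³/s

A = (b + z·y)·y = (19.22 + 0.9×6.15)×6.15 = 152.2 ft²
P = b + 2y√(1+z²) = 19.22 + 2×6.15×√(1+0.9²) = 35.77 ft
R = A/P = 152.2/35.77 = 4.256 ft
Q = (1.486/n)·A·R^(2/3)·S^(1/2) = (1.486/0.033) × 152.2 × 4.256^(2/3) × 0.00021^(1/2) = 260.9 ft³/s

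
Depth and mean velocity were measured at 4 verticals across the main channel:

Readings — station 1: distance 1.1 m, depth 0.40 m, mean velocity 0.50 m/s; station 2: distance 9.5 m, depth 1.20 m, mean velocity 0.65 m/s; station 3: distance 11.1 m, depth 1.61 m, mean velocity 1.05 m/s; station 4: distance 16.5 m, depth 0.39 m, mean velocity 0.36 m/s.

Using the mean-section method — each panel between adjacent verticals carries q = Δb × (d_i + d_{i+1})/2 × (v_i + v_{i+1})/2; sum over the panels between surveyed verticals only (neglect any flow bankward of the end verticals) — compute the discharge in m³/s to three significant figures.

9.58 m³/s

Panel 1-2: Δb = 8.4 m, d̄ = (0.40+1.20)/2 = 0.8, v̄ = (0.50+0.65)/2 = 0.575 → q = 8.4×0.8×0.575 = 3.864 m³/s
Panel 2-3: Δb = 1.6 m, d̄ = (1.20+1.61)/2 = 1.405, v̄ = (0.65+1.05)/2 = 0.85 → q = 1.6×1.405×0.85 = 1.911 m³/s
Panel 3-4: Δb = 5.4 m, d̄ = (1.61+0.39)/2 = 1, v̄ = (1.05+0.36)/2 = 0.705 → q = 5.4×1×0.705 = 3.807 m³/s
Q = Σ q = 9.582 m³/s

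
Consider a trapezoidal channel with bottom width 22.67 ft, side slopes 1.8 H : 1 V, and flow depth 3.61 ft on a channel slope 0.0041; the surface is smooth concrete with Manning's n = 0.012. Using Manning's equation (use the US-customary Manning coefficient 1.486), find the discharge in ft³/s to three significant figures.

A = (b + z·y)·y = (22.67 + 1.8×3.61)×3.61 = 105.3 ft²
P = b + 2y√(1+z²) = 22.67 + 2×3.61×√(1+1.8²) = 37.54 ft
R = A/P = 105.3/37.54 = 2.805 ft
Q = (1.486/n)·A·R^(2/3)·S^(1/2) = (1.486/0.012) × 105.3 × 2.805^(2/3) × 0.0041^(1/2) = 1661 ft³/s

1660 ft³/s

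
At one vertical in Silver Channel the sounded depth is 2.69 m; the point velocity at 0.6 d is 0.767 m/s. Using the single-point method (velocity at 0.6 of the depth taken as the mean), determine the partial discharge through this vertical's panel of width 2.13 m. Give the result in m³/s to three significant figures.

4.39 m³/s

v̄ = v₀.₆ = 0.767 m/s
q = v̄ × d × w = 0.7670 × 2.69 × 2.13 = 4.395 m³/s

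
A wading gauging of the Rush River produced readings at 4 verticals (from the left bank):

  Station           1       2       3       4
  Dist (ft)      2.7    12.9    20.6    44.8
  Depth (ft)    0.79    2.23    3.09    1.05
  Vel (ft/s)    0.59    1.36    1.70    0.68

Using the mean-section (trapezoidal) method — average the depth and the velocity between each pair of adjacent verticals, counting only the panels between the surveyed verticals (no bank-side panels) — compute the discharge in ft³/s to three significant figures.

106 ft³/s

Panel 1-2: Δb = 10.2 ft, d̄ = (0.79+2.23)/2 = 1.51, v̄ = (0.59+1.36)/2 = 0.975 → q = 10.2×1.51×0.975 = 15.02 ft³/s
Panel 2-3: Δb = 7.7 ft, d̄ = (2.23+3.09)/2 = 2.66, v̄ = (1.36+1.70)/2 = 1.53 → q = 7.7×2.66×1.53 = 31.34 ft³/s
Panel 3-4: Δb = 24.2 ft, d̄ = (3.09+1.05)/2 = 2.07, v̄ = (1.70+0.68)/2 = 1.19 → q = 24.2×2.07×1.19 = 59.61 ft³/s
Q = Σ q = 106.0 ft³/s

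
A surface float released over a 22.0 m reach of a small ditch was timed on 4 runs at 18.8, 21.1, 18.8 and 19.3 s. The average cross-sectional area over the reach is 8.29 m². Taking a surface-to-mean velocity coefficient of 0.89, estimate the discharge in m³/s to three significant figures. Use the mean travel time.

8.32 m³/s

t̄ = (18.8 + 21.1 + 18.8 + 19.3) / 4 = 19.5 s
v_surface = L / t̄ = 22.0 / 19.5 = 1.128 m/s
v_mean = 0.89 × 1.128 = 1.004 m/s
Q = A × v_mean = 8.29 × 1.004 = 8.324 m³/s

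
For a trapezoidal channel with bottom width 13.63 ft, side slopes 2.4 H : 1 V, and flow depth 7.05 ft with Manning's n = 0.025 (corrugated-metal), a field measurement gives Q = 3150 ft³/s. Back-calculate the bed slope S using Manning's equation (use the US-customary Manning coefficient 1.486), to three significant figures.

A = (b + z·y)·y = (13.63 + 2.4×7.05)×7.05 = 215.4 ft²
P = b + 2y√(1+z²) = 13.63 + 2×7.05×√(1+2.4²) = 50.29 ft
R = A/P = 215.4/50.29 = 4.283 ft
S = (Q·n / (1.486·A·R^(2/3)))² = (3150×0.025 / (1.486×215.4×2.637))² = 0.008705

0.00871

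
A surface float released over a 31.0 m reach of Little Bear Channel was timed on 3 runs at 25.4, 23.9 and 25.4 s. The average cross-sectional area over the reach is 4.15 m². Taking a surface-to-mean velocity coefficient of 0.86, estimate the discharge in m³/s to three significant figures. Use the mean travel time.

t̄ = (25.4 + 23.9 + 25.4) / 3 = 24.9 s
v_surface = L / t̄ = 31.0 / 24.9 = 1.245 m/s
v_mean = 0.86 × 1.245 = 1.071 m/s
Q = A × v_mean = 4.15 × 1.071 = 4.443 m³/s

4.44 m³/s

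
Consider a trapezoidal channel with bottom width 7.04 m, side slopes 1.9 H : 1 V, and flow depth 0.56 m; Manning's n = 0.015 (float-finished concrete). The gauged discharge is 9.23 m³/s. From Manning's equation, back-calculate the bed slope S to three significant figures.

0.00247

A = (b + z·y)·y = (7.04 + 1.9×0.56)×0.56 = 4.538 m²
P = b + 2y√(1+z²) = 7.04 + 2×0.56×√(1+1.9²) = 9.445 m
R = A/P = 4.538/9.445 = 0.4805 m
S = (Q·n / (1·A·R^(2/3)))² = (9.23×0.015 / (1×4.538×0.6135))² = 0.002473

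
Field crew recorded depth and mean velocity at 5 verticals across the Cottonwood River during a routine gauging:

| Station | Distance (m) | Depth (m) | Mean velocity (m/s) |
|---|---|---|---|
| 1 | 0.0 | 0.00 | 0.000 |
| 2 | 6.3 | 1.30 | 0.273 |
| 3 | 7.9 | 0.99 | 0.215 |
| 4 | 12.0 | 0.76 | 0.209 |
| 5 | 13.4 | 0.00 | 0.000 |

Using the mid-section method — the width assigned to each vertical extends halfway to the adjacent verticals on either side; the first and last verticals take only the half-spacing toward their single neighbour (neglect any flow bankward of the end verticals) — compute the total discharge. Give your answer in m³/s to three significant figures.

w_2 = (7.9 − 0.0)/2 = 3.95 m; q_2 = 0.273 × 1.30 × 3.95 = 1.402 m³/s
w_3 = (12.0 − 6.3)/2 = 2.85 m; q_3 = 0.215 × 0.99 × 2.85 = 0.6066 m³/s
w_4 = (13.4 − 7.9)/2 = 2.75 m; q_4 = 0.209 × 0.76 × 2.75 = 0.4368 m³/s
Stations 1, 5 contribute zero (depth or velocity is 0).
Q = Σ qᵢ = 2.445 m³/s

2.45 m³/s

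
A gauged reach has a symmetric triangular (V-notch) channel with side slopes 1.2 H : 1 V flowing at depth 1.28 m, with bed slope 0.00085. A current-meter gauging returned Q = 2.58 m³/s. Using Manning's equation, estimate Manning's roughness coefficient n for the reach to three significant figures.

A = z·y² = 1.2×1.28² = 1.966 m²
P = 2y√(1+z²) = 2×1.28×√(1+1.2²) = 3.999 m
R = A/P = 1.966/3.999 = 0.4917 m
n = (1/Q)·A·R^(2/3)·S^(1/2) = (1/2.58) × 1.966 × 0.6229 × 0.02915 = 0.01384

0.0138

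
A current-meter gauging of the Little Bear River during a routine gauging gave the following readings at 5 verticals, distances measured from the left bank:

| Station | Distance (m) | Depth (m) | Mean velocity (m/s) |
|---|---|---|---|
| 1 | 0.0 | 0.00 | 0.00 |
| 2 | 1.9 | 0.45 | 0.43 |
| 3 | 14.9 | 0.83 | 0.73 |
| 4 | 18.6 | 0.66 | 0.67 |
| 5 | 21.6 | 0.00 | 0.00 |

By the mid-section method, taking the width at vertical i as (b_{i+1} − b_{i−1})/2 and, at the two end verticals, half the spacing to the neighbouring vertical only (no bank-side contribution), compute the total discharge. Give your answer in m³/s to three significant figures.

7.98 m³/s

w_2 = (14.9 − 0.0)/2 = 7.45 m; q_2 = 0.43 × 0.45 × 7.45 = 1.442 m³/s
w_3 = (18.6 − 1.9)/2 = 8.35 m; q_3 = 0.73 × 0.83 × 8.35 = 5.059 m³/s
w_4 = (21.6 − 14.9)/2 = 3.35 m; q_4 = 0.67 × 0.66 × 3.35 = 1.481 m³/s
Stations 1, 5 contribute zero (depth or velocity is 0).
Q = Σ qᵢ = 7.982 m³/s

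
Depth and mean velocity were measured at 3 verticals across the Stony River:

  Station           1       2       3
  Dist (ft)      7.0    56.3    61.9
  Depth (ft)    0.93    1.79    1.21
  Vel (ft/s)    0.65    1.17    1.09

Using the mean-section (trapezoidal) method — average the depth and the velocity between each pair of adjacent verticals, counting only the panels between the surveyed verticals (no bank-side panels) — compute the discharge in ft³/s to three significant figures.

70.5 ft³/s

Panel 1-2: Δb = 49.3 ft, d̄ = (0.93+1.79)/2 = 1.36, v̄ = (0.65+1.17)/2 = 0.91 → q = 49.3×1.36×0.91 = 61.01 ft³/s
Panel 2-3: Δb = 5.6 ft, d̄ = (1.79+1.21)/2 = 1.5, v̄ = (1.17+1.09)/2 = 1.13 → q = 5.6×1.5×1.13 = 9.492 ft³/s
Q = Σ q = 70.51 ft³/s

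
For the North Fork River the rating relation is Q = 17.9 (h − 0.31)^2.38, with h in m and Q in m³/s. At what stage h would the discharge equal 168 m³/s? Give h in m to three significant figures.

2.87 m

h − h₀ = (Q/C)^(1/b) = (168/17.9)^(1/2.38) = 2.562 m
h = 0.31 + 2.562 = 2.872 m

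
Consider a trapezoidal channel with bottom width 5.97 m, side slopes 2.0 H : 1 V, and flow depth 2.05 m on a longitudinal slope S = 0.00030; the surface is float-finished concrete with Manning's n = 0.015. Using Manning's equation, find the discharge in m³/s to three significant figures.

A = (b + z·y)·y = (5.97 + 2.0×2.05)×2.05 = 20.64 m²
P = b + 2y√(1+z²) = 5.97 + 2×2.05×√(1+2.0²) = 15.14 m
R = A/P = 20.64/15.14 = 1.364 m
Q = (1/n)·A·R^(2/3)·S^(1/2) = (1/0.015) × 20.64 × 1.364^(2/3) × 0.00030^(1/2) = 29.31 m³/s

29.3 m³/s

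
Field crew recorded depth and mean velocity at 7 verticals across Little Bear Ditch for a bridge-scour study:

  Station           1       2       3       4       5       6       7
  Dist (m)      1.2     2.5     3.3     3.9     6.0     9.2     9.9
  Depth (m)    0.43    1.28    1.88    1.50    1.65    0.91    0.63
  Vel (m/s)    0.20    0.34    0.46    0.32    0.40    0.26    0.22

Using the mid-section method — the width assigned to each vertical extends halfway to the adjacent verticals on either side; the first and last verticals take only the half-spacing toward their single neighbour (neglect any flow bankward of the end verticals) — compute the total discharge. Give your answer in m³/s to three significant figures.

4.03 m³/s

w_1 = (2.5 − 1.2)/2 = 0.65 m; q_1 = 0.20 × 0.43 × 0.65 = 0.05590 m³/s
w_2 = (3.3 − 1.2)/2 = 1.05 m; q_2 = 0.34 × 1.28 × 1.05 = 0.4570 m³/s
w_3 = (3.9 − 2.5)/2 = 0.7 m; q_3 = 0.46 × 1.88 × 0.7 = 0.6054 m³/s
w_4 = (6.0 − 3.3)/2 = 1.35 m; q_4 = 0.32 × 1.50 × 1.35 = 0.6480 m³/s
w_5 = (9.2 − 3.9)/2 = 2.65 m; q_5 = 0.40 × 1.65 × 2.65 = 1.749 m³/s
w_6 = (9.9 − 6.0)/2 = 1.95 m; q_6 = 0.26 × 0.91 × 1.95 = 0.4614 m³/s
w_7 = (9.9 − 9.2)/2 = 0.35 m; q_7 = 0.22 × 0.63 × 0.35 = 0.04851 m³/s
Q = Σ qᵢ = 4.025 m³/s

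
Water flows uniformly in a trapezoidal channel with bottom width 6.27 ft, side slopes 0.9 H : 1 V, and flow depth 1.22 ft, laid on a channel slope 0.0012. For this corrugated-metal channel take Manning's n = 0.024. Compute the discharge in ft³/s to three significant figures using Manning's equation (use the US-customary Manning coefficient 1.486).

18.5 ft³/s

A = (b + z·y)·y = (6.27 + 0.9×1.22)×1.22 = 8.989 ft²
P = b + 2y√(1+z²) = 6.27 + 2×1.22×√(1+0.9²) = 9.553 ft
R = A/P = 8.989/9.553 = 0.9410 ft
Q = (1.486/n)·A·R^(2/3)·S^(1/2) = (1.486/0.024) × 8.989 × 0.9410^(2/3) × 0.0012^(1/2) = 18.51 ft³/s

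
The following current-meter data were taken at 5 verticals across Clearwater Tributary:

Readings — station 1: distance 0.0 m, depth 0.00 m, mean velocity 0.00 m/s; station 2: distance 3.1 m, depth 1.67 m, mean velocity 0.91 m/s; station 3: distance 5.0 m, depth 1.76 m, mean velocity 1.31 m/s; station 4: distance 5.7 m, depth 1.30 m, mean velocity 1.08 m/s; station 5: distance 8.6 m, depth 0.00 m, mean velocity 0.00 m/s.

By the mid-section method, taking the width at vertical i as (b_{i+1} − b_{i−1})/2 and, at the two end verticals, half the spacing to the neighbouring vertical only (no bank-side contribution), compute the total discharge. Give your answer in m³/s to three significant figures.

9.32 m³/s

w_2 = (5.0 − 0.0)/2 = 2.5 m; q_2 = 0.91 × 1.67 × 2.5 = 3.799 m³/s
w_3 = (5.7 − 3.1)/2 = 1.3 m; q_3 = 1.31 × 1.76 × 1.3 = 2.997 m³/s
w_4 = (8.6 − 5.0)/2 = 1.8 m; q_4 = 1.08 × 1.30 × 1.8 = 2.527 m³/s
Stations 1, 5 contribute zero (depth or velocity is 0).
Q = Σ qᵢ = 9.324 m³/s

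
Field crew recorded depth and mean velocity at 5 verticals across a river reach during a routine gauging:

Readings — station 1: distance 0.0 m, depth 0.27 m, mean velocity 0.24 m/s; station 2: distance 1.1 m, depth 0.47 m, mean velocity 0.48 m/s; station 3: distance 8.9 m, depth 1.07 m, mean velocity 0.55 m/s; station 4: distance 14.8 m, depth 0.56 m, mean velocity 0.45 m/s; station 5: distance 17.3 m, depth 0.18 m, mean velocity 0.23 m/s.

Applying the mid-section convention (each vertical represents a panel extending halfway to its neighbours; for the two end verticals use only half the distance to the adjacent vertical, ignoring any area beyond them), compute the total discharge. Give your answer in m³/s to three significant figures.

6.18 m³/s

w_1 = (1.1 − 0.0)/2 = 0.55 m; q_1 = 0.24 × 0.27 × 0.55 = 0.03564 m³/s
w_2 = (8.9 − 0.0)/2 = 4.45 m; q_2 = 0.48 × 0.47 × 4.45 = 1.004 m³/s
w_3 = (14.8 − 1.1)/2 = 6.85 m; q_3 = 0.55 × 1.07 × 6.85 = 4.031 m³/s
w_4 = (17.3 − 8.9)/2 = 4.2 m; q_4 = 0.45 × 0.56 × 4.2 = 1.058 m³/s
w_5 = (17.3 − 14.8)/2 = 1.25 m; q_5 = 0.23 × 0.18 × 1.25 = 0.05175 m³/s
Q = Σ qᵢ = 6.181 m³/s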